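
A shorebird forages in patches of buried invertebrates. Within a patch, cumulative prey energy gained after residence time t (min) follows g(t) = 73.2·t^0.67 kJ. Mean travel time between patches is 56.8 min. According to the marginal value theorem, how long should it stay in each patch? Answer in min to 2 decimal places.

By the marginal value theorem, leave when the instantaneous gain rate g'(t) equals the habitat-wide average g(t)/(T + t).
g'(t) = 0.67·73.2·t^-0.33. Setting 0.67·73.2·t^-0.33 = 73.2·t^0.67/(56.8+t) gives 0.67(56.8+t) = t, so 0.33·t = 0.67×56.8.
t* = 0.67×56.8/0.33 = 115.3 min.

115.32 min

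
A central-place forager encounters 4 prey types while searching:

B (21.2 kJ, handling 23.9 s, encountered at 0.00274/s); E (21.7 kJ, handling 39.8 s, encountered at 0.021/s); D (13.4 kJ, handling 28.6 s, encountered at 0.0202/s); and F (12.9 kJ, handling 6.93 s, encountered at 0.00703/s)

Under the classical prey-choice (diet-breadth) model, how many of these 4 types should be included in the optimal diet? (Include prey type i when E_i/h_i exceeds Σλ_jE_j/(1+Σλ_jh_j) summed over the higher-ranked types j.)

Profitabilities (E/h, kJ/s): F 1.86, B 0.887, E 0.545, D 0.469. Add prey in this order while the next type's profitability exceeds the intake rate on those already taken.
Rate on top 1: 0.08647. B: 0.887 > 0.08647 → include.
Rate on top 2: 0.1335. E: 0.545 > 0.1335 → include.
Rate on top 3: 0.31. D: 0.469 > 0.31 → include.
Optimal diet: F, B, E, D — 4 of 4 types.

4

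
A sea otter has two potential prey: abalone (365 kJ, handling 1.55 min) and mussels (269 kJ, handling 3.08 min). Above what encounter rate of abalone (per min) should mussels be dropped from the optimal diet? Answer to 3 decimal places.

0.380 per min

The zero-one rule: include mussels iff E₂/h₂ > λE₁/(1+λh₁). Equality gives the switch point.
λE₁h₂ = E₂ + λE₂h₁ ⇒ λ = E₂/(E₁h₂ − E₂h₁) = 269/(1124 − 416.9) = 0.3803 per min.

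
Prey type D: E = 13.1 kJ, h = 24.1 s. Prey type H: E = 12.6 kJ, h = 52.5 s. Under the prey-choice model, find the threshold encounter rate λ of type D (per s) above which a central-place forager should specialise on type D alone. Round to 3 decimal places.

0.033 per s

At the threshold, the rate on type D alone equals the profitability of type H: λ·13.1/(1 + λ·24.1) = 12.6/52.5 = 0.24.
Rearranging, λ(13.1 − 0.24×24.1) = 0.24, so λ = 0.24/7.316 = 0.0328 per s.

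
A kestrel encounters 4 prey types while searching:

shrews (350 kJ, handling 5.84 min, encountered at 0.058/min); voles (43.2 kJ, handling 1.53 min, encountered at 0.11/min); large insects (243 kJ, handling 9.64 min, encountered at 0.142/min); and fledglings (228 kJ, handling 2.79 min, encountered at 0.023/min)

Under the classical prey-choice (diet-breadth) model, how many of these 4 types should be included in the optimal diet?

4

Rank by E/h (kJ/min): fledglings 81.7, shrews 59.9, voles 28.2, large insects 25.2. Include each in turn until the next type's E/h falls below the running intake rate.
Rate on top 1: 4.928. shrews: 59.9 > 4.928 → include.
Rate on top 2: 18.21. voles: 28.2 > 18.21 → include.
Rate on top 3: 19.28. large insects: 25.2 > 19.28 → include.
Optimal diet: fledglings, shrews, voles, large insects — 4 of 4 types.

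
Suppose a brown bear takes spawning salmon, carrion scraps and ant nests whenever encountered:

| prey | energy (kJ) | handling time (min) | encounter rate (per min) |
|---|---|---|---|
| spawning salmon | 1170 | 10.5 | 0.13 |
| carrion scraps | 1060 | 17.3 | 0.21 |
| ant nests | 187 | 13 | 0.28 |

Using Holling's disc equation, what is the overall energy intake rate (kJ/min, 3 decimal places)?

44.310 kJ/min

Energy encountered per unit search time: 0.13×1170 + 0.21×1060 + 0.28×187 = 427.1 kJ/min.
Handling time per unit search time: 0.13×10.5 + 0.21×17.3 + 0.28×13 = 8.638.
Rate = 427.1/(1 + 8.638) = 44.31 kJ/min.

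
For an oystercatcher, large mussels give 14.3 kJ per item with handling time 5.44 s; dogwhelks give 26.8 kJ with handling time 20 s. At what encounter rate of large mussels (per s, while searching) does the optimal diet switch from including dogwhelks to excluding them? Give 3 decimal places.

Drop dogwhelks once their profitability E₂/h₂ falls below the rate achievable on large mussels alone: E₂/h₂ = λE₁/(1 + λh₁).
Solve for λ: λE₁h₂ = E₂(1 + λh₁) → λ(E₁h₂ − E₂h₁) = E₂ → λ = E₂/(E₁h₂ − E₂h₁).
λ = 26.8/(14.3×20 − 26.8×5.44) = 26.8/140.2 = 0.1911 per s.

0.191 per s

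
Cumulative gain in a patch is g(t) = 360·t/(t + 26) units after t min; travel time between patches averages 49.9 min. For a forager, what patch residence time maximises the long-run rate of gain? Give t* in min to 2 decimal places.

Optimal t* satisfies g'(t*) = g(t*)/(T + t*).
g'(t) = 360·26/(t + 26)². Setting 360·26/(t+26)² = 360t/[(t+26)(49.9+t)] gives 26(49.9+t) = t(t+26), so t² = 26×49.9 = 1297.
t* = √1297 = 36.02 min.

36.02 min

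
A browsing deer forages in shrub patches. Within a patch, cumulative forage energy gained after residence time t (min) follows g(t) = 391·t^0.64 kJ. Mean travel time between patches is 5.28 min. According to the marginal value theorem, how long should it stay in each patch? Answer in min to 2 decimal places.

9.39 min

Optimal t* satisfies g'(t*) = g(t*)/(T + t*).
g'(t) = 0.64·391·t^-0.36. Setting 0.64·391·t^-0.36 = 391·t^0.64/(5.28+t) gives 0.64(5.28+t) = t, so 0.36·t = 0.64×5.28.
t* = 0.64×5.28/0.36 = 9.387 min.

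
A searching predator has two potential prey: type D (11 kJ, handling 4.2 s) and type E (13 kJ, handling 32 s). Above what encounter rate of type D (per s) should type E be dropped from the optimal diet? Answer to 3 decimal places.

At the threshold, the rate on type D alone equals the profitability of type E: λ·11/(1 + λ·4.2) = 13/32 = 0.4062.
Rearranging, λ(11 − 0.4062×4.2) = 0.4062, so λ = 0.4062/9.294 = 0.04371 per s.

0.044 per s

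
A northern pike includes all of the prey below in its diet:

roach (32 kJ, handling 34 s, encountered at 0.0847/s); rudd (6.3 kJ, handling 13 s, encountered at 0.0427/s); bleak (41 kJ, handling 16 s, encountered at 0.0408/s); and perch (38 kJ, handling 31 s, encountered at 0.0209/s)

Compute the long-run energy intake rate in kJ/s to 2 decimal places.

R = (0.0847×32 + 0.0427×6.3 + 0.0408×41 + 0.0209×38) / (1 + 0.0847×34 + 0.0427×13 + 0.0408×16 + 0.0209×31) = 5.446/5.736 = 0.9496 kJ/s.

0.95 kJ/s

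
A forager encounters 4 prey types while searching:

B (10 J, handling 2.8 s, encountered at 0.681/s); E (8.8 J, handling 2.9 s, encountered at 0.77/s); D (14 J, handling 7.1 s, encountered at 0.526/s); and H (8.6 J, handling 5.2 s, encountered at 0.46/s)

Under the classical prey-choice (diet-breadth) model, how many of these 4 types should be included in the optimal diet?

Profitabilities (E/h, J/s): B 3.57, E 3.03, D 1.97, H 1.65. Add prey in this order while the next type's profitability exceeds the intake rate on those already taken.
Rate on top 1: 2.343. E: 3.03 > 2.343 → include.
Rate on top 2: 2.643. D: 1.97 < 2.643 → exclude; stop.
Optimal diet: B, E — 2 of 4 types.

2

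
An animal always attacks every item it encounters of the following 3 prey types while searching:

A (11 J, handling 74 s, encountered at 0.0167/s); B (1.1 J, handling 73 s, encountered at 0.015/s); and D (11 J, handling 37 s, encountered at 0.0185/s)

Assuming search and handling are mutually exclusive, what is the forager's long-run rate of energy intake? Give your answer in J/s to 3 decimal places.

0.101 J/s

R = Σλ_iE_i / (1 + Σλ_ih_i)
Numerator: 0.0167×11 + 0.015×1.1 + 0.0185×11 = 0.4037
Denominator: 1 + 0.0167×74 + 0.015×73 + 0.0185×37 = 4.015
R = 0.4037/4.015 = 0.1005 J/s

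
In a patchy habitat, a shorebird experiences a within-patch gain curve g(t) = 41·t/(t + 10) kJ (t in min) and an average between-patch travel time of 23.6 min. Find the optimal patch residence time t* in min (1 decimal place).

15.4 min

By the marginal value theorem, leave when the instantaneous gain rate g'(t) equals the habitat-wide average g(t)/(T + t).
g'(t) = 41·10/(t + 10)². Setting 41·10/(t+10)² = 41t/[(t+10)(23.6+t)] gives 10(23.6+t) = t(t+10), so t² = 10×23.6 = 236.
t* = √236 = 15.36 min.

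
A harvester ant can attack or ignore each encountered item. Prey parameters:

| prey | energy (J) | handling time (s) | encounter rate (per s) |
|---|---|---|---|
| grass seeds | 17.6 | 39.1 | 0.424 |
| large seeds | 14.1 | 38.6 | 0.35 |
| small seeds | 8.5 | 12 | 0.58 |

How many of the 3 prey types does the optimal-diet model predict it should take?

1

Rank by E/h (J/s): small seeds 0.708, grass seeds 0.45, large seeds 0.365. Include each in turn until the next type's E/h falls below the running intake rate.
Rate on top 1: 0.6193. grass seeds: 0.45 < 0.6193 → exclude; stop.
Optimal diet: small seeds — 1 of 3 types.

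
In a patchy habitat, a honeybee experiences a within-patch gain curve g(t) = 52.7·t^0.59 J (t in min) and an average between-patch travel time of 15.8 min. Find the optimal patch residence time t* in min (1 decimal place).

Maximise g(t)/(T+t): set derivative to zero → g'(t)(T+t) = g(t).
g'(t) = 0.59·52.7·t^-0.41. Setting 0.59·52.7·t^-0.41 = 52.7·t^0.59/(15.8+t) gives 0.59(15.8+t) = t, so 0.41·t = 0.59×15.8.
t* = 0.59×15.8/0.41 = 22.74 min.

22.7 min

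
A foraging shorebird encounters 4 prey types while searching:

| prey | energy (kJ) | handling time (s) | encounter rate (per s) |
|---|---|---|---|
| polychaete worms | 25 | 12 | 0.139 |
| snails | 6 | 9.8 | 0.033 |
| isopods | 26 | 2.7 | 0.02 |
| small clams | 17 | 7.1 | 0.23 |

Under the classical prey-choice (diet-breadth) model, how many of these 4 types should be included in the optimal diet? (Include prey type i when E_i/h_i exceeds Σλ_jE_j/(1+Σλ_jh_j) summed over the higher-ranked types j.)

Rank by E/h (kJ/s): isopods 9.63, small clams 2.39, polychaete worms 2.08, snails 0.612. Include each in turn until the next type's E/h falls below the running intake rate.
Rate on top 1: 0.4934. small clams: 2.39 > 0.4934 → include.
Rate on top 2: 1.649. polychaete worms: 2.08 > 1.649 → include.
Rate on top 3: 1.815. snails: 0.612 < 1.815 → exclude; stop.
Optimal diet: isopods, small clams, polychaete worms — 3 of 4 types.

3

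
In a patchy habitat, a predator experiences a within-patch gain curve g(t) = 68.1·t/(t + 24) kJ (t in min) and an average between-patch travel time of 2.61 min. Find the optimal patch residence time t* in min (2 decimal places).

By the marginal value theorem, leave when the instantaneous gain rate g'(t) equals the habitat-wide average g(t)/(T + t).
g'(t) = 68.1·24/(t + 24)². Setting 68.1·24/(t+24)² = 68.1t/[(t+24)(2.61+t)] gives 24(2.61+t) = t(t+24), so t² = 24×2.61 = 62.64.
t* = √62.64 = 7.915 min.

7.91 min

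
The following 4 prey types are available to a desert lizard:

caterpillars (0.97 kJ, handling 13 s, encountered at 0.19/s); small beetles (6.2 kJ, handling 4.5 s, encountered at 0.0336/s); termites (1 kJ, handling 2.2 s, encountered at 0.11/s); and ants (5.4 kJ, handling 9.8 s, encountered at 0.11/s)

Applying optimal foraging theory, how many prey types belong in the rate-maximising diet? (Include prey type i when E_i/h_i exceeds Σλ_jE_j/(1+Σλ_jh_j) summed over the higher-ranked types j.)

3

E/h in descending order: small beetles 1.38, ants 0.551, termites 0.455, caterpillars 0.0746 kJ/s. The optimal diet is the largest prefix of this list for which every included type satisfies E_i/h_i > R on the types above it.
Rate on top 1: 0.181. ants: 0.551 > 0.181 → include.
Rate on top 2: 0.3599. termites: 0.455 > 0.3599 → include.
Rate on top 3: 0.3692. caterpillars: 0.0746 < 0.3692 → exclude; stop.
Optimal diet: small beetles, ants, termites — 3 of 4 types.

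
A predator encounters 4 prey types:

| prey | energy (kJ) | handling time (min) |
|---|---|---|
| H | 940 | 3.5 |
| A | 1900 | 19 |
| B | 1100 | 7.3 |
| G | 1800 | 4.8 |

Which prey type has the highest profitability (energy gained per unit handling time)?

G

Profitability E/h (kJ/min): H = 940/3.5 = 269, A = 1900/19 = 100, B = 1100/7.3 = 151, G = 1800/4.8 = 375.
Ranked: G > H > B > A.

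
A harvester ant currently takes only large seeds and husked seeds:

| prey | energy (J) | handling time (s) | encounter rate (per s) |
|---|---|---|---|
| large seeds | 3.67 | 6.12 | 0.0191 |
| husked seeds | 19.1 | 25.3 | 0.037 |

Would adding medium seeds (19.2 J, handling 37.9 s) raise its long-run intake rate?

Yes

Current rate: (0.0191×3.67 + 0.037×19.1)/(1 + 0.0191×6.12 + 0.037×25.3) = 0.3784 J/s.
Profitability of medium seeds: 19.2/37.9 = 0.5066 J/s.
Since 0.5066 > R, including medium seeds increases the long-run rate.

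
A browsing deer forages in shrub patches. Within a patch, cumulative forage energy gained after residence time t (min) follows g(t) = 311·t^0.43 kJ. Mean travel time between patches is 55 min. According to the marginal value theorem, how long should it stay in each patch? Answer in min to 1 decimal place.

Maximise g(t)/(T+t): set derivative to zero → g'(t)(T+t) = g(t).
g'(t) = 0.43·311·t^-0.57. Setting 0.43·311·t^-0.57 = 311·t^0.43/(55+t) gives 0.43(55+t) = t, so 0.57·t = 0.43×55.
t* = 0.43×55/0.57 = 41.49 min.

41.5 min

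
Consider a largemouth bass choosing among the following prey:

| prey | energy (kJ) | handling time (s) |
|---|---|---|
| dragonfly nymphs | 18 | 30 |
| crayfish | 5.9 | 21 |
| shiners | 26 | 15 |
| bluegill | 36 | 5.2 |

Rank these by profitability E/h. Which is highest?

Profitability E/h (kJ/s): dragonfly nymphs = 18/30 = 0.6, crayfish = 5.9/21 = 0.281, shiners = 26/15 = 1.73, bluegill = 36/5.2 = 6.92.
Ranked: bluegill > shiners > dragonfly nymphs > crayfish.

bluegill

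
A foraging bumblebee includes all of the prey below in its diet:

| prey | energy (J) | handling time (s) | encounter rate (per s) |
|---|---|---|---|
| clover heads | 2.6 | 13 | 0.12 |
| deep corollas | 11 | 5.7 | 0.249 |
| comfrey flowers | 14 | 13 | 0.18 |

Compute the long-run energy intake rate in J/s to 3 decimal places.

0.882 J/s

R = (0.12×2.6 + 0.249×11 + 0.18×14) / (1 + 0.12×13 + 0.249×5.7 + 0.18×13) = 5.571/6.319 = 0.8816 J/s.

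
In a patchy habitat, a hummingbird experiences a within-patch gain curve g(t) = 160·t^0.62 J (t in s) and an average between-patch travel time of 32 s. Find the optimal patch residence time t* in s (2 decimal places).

By the marginal value theorem, leave when the instantaneous gain rate g'(t) equals the habitat-wide average g(t)/(T + t).
g'(t) = 0.62·160·t^-0.38. Setting 0.62·160·t^-0.38 = 160·t^0.62/(32+t) gives 0.62(32+t) = t, so 0.38·t = 0.62×32.
t* = 0.62×32/0.38 = 52.21 s.

52.21 s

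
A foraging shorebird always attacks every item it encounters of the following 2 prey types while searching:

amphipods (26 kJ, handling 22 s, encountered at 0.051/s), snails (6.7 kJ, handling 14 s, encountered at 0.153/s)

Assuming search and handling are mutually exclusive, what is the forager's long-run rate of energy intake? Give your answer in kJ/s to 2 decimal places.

Energy encountered per unit search time: 0.051×26 + 0.153×6.7 = 2.351 kJ/s.
Handling time per unit search time: 0.051×22 + 0.153×14 = 3.264.
Rate = 2.351/(1 + 3.264) = 0.5514 kJ/s.

0.55 kJ/s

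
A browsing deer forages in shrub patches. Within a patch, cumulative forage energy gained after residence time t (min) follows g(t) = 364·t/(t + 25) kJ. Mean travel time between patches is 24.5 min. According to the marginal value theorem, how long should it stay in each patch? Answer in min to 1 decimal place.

24.7 min

By the marginal value theorem, leave when the instantaneous gain rate g'(t) equals the habitat-wide average g(t)/(T + t).
g'(t) = 364·25/(t + 25)². Setting 364·25/(t+25)² = 364t/[(t+25)(24.5+t)] gives 25(24.5+t) = t(t+25), so t² = 25×24.5 = 612.5.
t* = √612.5 = 24.75 min.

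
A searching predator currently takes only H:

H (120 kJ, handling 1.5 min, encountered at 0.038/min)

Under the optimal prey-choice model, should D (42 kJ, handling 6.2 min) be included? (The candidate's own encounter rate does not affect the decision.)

Intake rate on the current diet: R = (0.038×120) / (1 + 0.038×1.5) = 4.56/1.057 = 4.314 kJ/min.
D: E/h = 42/6.2 = 6.774 kJ/min.
Since 6.774 > R, including D increases the long-run rate.

Yes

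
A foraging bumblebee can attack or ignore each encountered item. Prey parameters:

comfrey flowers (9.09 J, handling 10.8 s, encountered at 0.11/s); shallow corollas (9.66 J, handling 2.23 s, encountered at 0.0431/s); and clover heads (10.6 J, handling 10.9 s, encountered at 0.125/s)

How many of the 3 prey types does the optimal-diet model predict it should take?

E/h in descending order: shallow corollas 4.33, clover heads 0.972, comfrey flowers 0.842 J/s. The optimal diet is the largest prefix of this list for which every included type satisfies E_i/h_i > R on the types above it.
Rate on top 1: 0.3798. clover heads: 0.972 > 0.3798 → include.
Rate on top 2: 0.7083. comfrey flowers: 0.842 > 0.7083 → include.
Optimal diet: shallow corollas, clover heads, comfrey flowers — 3 of 3 types.

3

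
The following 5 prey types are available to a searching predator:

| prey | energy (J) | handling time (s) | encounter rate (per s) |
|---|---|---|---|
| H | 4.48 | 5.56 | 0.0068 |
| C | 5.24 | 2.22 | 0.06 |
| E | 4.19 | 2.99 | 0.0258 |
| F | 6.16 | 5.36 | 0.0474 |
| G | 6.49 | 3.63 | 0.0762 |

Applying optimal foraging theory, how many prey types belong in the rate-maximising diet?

5

E/h in descending order: C 2.36, G 1.79, E 1.4, F 1.15, H 0.806 J/s. The optimal diet is the largest prefix of this list for which every included type satisfies E_i/h_i > R on the types above it.
Rate on top 1: 0.2774. G: 1.79 > 0.2774 → include.
Rate on top 2: 0.5738. E: 1.4 > 0.5738 → include.
Rate on top 3: 0.6167. F: 1.15 > 0.6167 → include.
Rate on top 4: 0.6944. H: 0.806 > 0.6944 → include.
Optimal diet: C, G, E, F, H — 5 of 5 types.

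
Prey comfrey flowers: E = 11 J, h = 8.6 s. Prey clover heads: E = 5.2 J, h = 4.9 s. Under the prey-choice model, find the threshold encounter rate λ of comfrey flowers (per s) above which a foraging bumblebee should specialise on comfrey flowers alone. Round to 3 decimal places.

At the threshold, the rate on comfrey flowers alone equals the profitability of clover heads: λ·11/(1 + λ·8.6) = 5.2/4.9 = 1.061.
Rearranging, λ(11 − 1.061×8.6) = 1.061, so λ = 1.061/1.873 = 0.5664 per s.

0.566 per s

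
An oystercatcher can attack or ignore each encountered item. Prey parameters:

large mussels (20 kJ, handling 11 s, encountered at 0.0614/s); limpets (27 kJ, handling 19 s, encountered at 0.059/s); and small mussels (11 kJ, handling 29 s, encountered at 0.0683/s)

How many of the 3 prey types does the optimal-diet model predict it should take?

Profitabilities (E/h, kJ/s): large mussels 1.82, limpets 1.42, small mussels 0.379. Add prey in this order while the next type's profitability exceeds the intake rate on those already taken.
Rate on top 1: 0.733. limpets: 1.42 > 0.733 → include.
Rate on top 2: 1.009. small mussels: 0.379 < 1.009 → exclude; stop.
Optimal diet: large mussels, limpets — 2 of 3 types.

2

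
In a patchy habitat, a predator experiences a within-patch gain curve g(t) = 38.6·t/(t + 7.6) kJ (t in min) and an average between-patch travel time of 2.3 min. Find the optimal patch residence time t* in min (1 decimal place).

Optimal t* satisfies g'(t*) = g(t*)/(T + t*).
g'(t) = 38.6·7.6/(t + 7.6)². Setting 38.6·7.6/(t+7.6)² = 38.6t/[(t+7.6)(2.3+t)] gives 7.6(2.3+t) = t(t+7.6), so t² = 7.6×2.3 = 17.48.
t* = √17.48 = 4.181 min.

4.2 min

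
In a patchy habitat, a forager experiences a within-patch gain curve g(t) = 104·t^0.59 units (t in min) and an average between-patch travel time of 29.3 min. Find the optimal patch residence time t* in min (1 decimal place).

Maximise g(t)/(T+t): set derivative to zero → g'(t)(T+t) = g(t).
g'(t) = 0.59·104·t^-0.41. Setting 0.59·104·t^-0.41 = 104·t^0.59/(29.3+t) gives 0.59(29.3+t) = t, so 0.41·t = 0.59×29.3.
t* = 0.59×29.3/0.41 = 42.16 min.

42.2 min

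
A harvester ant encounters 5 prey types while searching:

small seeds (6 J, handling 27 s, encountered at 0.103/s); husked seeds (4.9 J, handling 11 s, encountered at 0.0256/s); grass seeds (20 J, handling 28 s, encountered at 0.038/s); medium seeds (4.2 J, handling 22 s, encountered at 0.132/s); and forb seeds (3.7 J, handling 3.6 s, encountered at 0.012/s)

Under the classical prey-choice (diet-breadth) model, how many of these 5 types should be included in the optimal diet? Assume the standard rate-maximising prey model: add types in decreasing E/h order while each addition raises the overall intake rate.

3

E/h in descending order: forb seeds 1.03, grass seeds 0.714, husked seeds 0.445, small seeds 0.222, medium seeds 0.191 J/s. The optimal diet is the largest prefix of this list for which every included type satisfies E_i/h_i > R on the types above it.
Rate on top 1: 0.04256. grass seeds: 0.714 > 0.04256 → include.
Rate on top 2: 0.3817. husked seeds: 0.445 > 0.3817 → include.
Rate on top 3: 0.3892. small seeds: 0.222 < 0.3892 → exclude; stop.
Optimal diet: forb seeds, grass seeds, husked seeds — 3 of 5 types.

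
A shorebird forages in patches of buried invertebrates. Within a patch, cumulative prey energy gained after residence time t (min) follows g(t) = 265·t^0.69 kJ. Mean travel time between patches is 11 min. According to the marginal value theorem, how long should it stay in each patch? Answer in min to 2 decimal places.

Maximise g(t)/(T+t): set derivative to zero → g'(t)(T+t) = g(t).
g'(t) = 0.69·265·t^-0.31. Setting 0.69·265·t^-0.31 = 265·t^0.69/(11+t) gives 0.69(11+t) = t, so 0.31·t = 0.69×11.
t* = 0.69×11/0.31 = 24.48 min.

24.48 min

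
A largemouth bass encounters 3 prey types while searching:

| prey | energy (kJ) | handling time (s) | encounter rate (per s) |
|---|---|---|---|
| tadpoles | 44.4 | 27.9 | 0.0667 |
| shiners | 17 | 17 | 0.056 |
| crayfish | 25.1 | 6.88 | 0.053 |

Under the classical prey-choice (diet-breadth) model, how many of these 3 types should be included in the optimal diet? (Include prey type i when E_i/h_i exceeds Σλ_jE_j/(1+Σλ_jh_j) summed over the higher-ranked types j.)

E/h in descending order: crayfish 3.65, tadpoles 1.59, shiners 1 kJ/s. The optimal diet is the largest prefix of this list for which every included type satisfies E_i/h_i > R on the types above it.
Rate on top 1: 0.9748. tadpoles: 1.59 > 0.9748 → include.
Rate on top 2: 1.331. shiners: 1 < 1.331 → exclude; stop.
Optimal diet: crayfish, tadpoles — 2 of 3 types.

2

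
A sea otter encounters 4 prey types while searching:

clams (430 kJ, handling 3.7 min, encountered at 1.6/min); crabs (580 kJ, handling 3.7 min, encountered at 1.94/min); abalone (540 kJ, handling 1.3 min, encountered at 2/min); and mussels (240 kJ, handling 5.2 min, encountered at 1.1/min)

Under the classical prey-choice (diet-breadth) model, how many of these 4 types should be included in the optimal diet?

1

Rank by E/h (kJ/min): abalone 415, crabs 157, clams 116, mussels 46.2. Include each in turn until the next type's E/h falls below the running intake rate.
Rate on top 1: 300. crabs: 157 < 300 → exclude; stop.
Optimal diet: abalone — 1 of 4 types.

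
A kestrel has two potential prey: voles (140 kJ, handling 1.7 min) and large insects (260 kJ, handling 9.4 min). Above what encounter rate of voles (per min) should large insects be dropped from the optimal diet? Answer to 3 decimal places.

0.297 per min

Drop large insects once their profitability E₂/h₂ falls below the rate achievable on voles alone: E₂/h₂ = λE₁/(1 + λh₁).
Solve for λ: λE₁h₂ = E₂(1 + λh₁) → λ(E₁h₂ − E₂h₁) = E₂ → λ = E₂/(E₁h₂ − E₂h₁).
λ = 260/(140×9.4 − 260×1.7) = 260/874 = 0.2975 per min.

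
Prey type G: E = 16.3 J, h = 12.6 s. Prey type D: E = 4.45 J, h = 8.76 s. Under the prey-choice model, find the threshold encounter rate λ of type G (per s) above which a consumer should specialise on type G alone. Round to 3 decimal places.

0.051 per s

At the threshold, the rate on type G alone equals the profitability of type D: λ·16.3/(1 + λ·12.6) = 4.45/8.76 = 0.508.
Rearranging, λ(16.3 − 0.508×12.6) = 0.508, so λ = 0.508/9.899 = 0.05132 per s.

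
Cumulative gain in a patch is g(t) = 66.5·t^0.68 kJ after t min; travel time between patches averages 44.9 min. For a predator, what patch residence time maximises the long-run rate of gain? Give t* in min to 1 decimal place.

95.4 min

Maximise g(t)/(T+t): set derivative to zero → g'(t)(T+t) = g(t).
g'(t) = 0.68·66.5·t^-0.32. Setting 0.68·66.5·t^-0.32 = 66.5·t^0.68/(44.9+t) gives 0.68(44.9+t) = t, so 0.32·t = 0.68×44.9.
t* = 0.68×44.9/0.32 = 95.41 min.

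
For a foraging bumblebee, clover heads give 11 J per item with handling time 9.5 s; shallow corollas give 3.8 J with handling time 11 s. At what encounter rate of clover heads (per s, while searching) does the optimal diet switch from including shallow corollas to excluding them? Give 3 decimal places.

0.045 per s

At the threshold, the rate on clover heads alone equals the profitability of shallow corollas: λ·11/(1 + λ·9.5) = 3.8/11 = 0.3455.
Rearranging, λ(11 − 0.3455×9.5) = 0.3455, so λ = 0.3455/7.718 = 0.04476 per s.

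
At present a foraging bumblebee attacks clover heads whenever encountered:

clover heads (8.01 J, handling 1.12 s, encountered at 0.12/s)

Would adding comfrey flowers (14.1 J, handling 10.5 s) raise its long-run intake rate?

Yes

Intake rate on the current diet: R = (0.12×8.01) / (1 + 0.12×1.12) = 0.9612/1.134 = 0.8473 J/s.
comfrey flowers: E/h = 14.1/10.5 = 1.343 J/s.
1.343 > 0.8473, so adding comfrey flowers raises the average — include it.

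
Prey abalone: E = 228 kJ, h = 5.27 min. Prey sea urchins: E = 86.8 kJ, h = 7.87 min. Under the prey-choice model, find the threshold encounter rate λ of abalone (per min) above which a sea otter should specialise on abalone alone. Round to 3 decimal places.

At the threshold, the rate on abalone alone equals the profitability of sea urchins: λ·228/(1 + λ·5.27) = 86.8/7.87 = 11.03.
Rearranging, λ(228 − 11.03×5.27) = 11.03, so λ = 11.03/169.9 = 0.06493 per min.

0.065 per min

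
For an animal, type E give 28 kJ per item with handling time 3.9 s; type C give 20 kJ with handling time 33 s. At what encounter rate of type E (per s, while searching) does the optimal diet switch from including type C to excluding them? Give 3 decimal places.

At the threshold, the rate on type E alone equals the profitability of type C: λ·28/(1 + λ·3.9) = 20/33 = 0.6061.
Rearranging, λ(28 − 0.6061×3.9) = 0.6061, so λ = 0.6061/25.64 = 0.02364 per s.

0.024 per s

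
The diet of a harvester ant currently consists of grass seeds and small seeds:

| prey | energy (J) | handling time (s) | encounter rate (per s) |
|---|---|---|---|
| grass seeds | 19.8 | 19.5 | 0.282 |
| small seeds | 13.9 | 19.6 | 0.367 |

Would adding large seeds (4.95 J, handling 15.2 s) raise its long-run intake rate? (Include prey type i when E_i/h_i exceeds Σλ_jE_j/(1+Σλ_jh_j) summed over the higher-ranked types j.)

Current rate: (0.282×19.8 + 0.367×13.9)/(1 + 0.282×19.5 + 0.367×19.6) = 0.7804 J/s.
large seeds: E/h = 4.95/15.2 = 0.3257 J/s.
Since 0.3257 < R, time spent handling large seeds is better spent searching.

No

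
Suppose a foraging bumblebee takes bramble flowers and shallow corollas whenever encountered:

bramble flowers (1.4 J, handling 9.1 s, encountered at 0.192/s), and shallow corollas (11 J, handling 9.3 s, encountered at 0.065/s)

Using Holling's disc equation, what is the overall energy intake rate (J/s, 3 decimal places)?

0.294 J/s

Energy encountered per unit search time: 0.192×1.4 + 0.065×11 = 0.9838 J/s.
Handling time per unit search time: 0.192×9.1 + 0.065×9.3 = 2.352.
Rate = 0.9838/(1 + 2.352) = 0.2935 J/s.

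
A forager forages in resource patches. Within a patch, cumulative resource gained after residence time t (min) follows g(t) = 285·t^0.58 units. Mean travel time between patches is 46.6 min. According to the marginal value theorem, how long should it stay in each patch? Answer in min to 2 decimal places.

64.35 min

Optimal t* satisfies g'(t*) = g(t*)/(T + t*).
g'(t) = 0.58·285·t^-0.42. Setting 0.58·285·t^-0.42 = 285·t^0.58/(46.6+t) gives 0.58(46.6+t) = t, so 0.42·t = 0.58×46.6.
t* = 0.58×46.6/0.42 = 64.35 min.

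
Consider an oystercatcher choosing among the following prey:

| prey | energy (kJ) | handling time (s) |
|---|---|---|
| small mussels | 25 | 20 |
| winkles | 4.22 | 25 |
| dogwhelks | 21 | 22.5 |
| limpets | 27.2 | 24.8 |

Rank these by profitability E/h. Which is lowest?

winkles

Profitability E/h (kJ/s): small mussels = 25/20 = 1.25, winkles = 4.22/25 = 0.169, dogwhelks = 21/22.5 = 0.933, limpets = 27.2/24.8 = 1.1.
Ranked: small mussels > limpets > dogwhelks > winkles.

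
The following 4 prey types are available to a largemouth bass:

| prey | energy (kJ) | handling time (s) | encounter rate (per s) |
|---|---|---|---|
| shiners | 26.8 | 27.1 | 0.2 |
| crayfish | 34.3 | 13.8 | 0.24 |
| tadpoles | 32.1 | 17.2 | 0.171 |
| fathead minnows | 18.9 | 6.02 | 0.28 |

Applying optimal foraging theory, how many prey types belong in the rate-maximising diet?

2

Profitabilities (E/h, kJ/s): fathead minnows 3.14, crayfish 2.49, tadpoles 1.87, shiners 0.989. Add prey in this order while the next type's profitability exceeds the intake rate on those already taken.
Rate on top 1: 1.971. crayfish: 2.49 > 1.971 → include.
Rate on top 2: 2.255. tadpoles: 1.87 < 2.255 → exclude; stop.
Optimal diet: fathead minnows, crayfish — 2 of 4 types.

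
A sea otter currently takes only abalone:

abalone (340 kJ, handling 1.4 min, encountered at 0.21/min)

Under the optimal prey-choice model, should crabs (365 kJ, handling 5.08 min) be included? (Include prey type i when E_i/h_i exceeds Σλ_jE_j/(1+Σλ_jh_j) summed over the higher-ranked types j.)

Yes

On abalone alone, R = ΣλE/(1+Σλh) = 71.4/1.294 = 55.18 kJ/min.
Profitability of crabs: 365/5.08 = 71.85 kJ/min.
Since 71.85 > R, including crabs increases the long-run rate.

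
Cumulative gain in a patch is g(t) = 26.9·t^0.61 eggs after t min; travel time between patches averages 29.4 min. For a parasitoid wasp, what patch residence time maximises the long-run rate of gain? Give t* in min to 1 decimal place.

46.0 min

Maximise g(t)/(T+t): set derivative to zero → g'(t)(T+t) = g(t).
g'(t) = 0.61·26.9·t^-0.39. Setting 0.61·26.9·t^-0.39 = 26.9·t^0.61/(29.4+t) gives 0.61(29.4+t) = t, so 0.39·t = 0.61×29.4.
t* = 0.61×29.4/0.39 = 45.98 min.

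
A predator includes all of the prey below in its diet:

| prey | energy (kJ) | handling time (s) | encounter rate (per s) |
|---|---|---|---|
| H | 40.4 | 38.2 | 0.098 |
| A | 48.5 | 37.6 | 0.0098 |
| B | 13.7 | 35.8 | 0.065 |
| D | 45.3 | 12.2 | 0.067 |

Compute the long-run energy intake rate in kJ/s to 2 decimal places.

1.01 kJ/s

R = (0.098×40.4 + 0.0098×48.5 + 0.065×13.7 + 0.067×45.3) / (1 + 0.098×38.2 + 0.0098×37.6 + 0.065×35.8 + 0.067×12.2) = 8.36/8.256 = 1.013 kJ/s.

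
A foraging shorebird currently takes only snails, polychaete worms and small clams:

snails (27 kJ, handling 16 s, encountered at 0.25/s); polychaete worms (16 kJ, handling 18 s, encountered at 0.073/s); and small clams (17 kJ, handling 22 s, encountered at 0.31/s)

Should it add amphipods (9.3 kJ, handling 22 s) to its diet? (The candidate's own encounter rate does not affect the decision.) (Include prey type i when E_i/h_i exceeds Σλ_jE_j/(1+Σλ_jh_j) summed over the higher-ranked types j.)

Intake rate on the current diet: R = (0.25×27 + 0.073×16 + 0.31×17) / (1 + 0.25×16 + 0.073×18 + 0.31×22) = 13.19/13.13 = 1.004 kJ/s.
amphipods: E/h = 9.3/22 = 0.4227 kJ/s.
Since 0.4227 < R, time spent handling amphipods is better spent searching.

No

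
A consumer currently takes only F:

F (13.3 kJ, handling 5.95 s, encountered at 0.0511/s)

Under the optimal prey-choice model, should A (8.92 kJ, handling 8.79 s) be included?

Yes

Current rate: (0.0511×13.3)/(1 + 0.0511×5.95) = 0.5212 kJ/s.
Profitability of A: 8.92/8.79 = 1.015 kJ/s.
Since 1.015 > R, including A increases the long-run rate.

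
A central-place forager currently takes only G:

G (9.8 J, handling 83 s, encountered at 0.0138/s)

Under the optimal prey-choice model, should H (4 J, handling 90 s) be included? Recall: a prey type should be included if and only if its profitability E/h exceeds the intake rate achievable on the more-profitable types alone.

No

On G alone, R = ΣλE/(1+Σλh) = 0.1352/2.145 = 0.06304 J/s.
H: E/h = 4/90 = 0.04444 J/s.
0.04444 < 0.06304, so adding H would lower the average — exclude it.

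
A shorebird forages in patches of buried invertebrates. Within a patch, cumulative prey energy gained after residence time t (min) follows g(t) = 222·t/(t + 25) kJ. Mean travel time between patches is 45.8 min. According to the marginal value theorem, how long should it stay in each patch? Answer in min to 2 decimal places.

Maximise g(t)/(T+t): set derivative to zero → g'(t)(T+t) = g(t).
g'(t) = 222·25/(t + 25)². Setting 222·25/(t+25)² = 222t/[(t+25)(45.8+t)] gives 25(45.8+t) = t(t+25), so t² = 25×45.8 = 1145.
t* = √1145 = 33.84 min.

33.84 min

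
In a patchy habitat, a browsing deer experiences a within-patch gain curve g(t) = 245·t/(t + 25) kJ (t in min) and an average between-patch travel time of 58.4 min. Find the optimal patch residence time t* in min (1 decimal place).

Optimal t* satisfies g'(t*) = g(t*)/(T + t*).
g'(t) = 245·25/(t + 25)². Setting 245·25/(t+25)² = 245t/[(t+25)(58.4+t)] gives 25(58.4+t) = t(t+25), so t² = 25×58.4 = 1460.
t* = √1460 = 38.21 min.

38.2 min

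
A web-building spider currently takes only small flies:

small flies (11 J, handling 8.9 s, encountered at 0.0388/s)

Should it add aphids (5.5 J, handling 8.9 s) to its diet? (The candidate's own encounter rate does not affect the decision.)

Yes

Current rate: (0.0388×11)/(1 + 0.0388×8.9) = 0.3172 J/s.
Profitability of aphids: 5.5/8.9 = 0.618 J/s.
Since 0.618 > R, including aphids increases the long-run rate.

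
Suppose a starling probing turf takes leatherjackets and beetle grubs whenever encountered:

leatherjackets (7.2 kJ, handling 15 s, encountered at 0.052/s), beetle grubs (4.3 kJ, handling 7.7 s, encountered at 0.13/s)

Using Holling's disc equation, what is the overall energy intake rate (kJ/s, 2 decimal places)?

0.34 kJ/s

R = (0.052×7.2 + 0.13×4.3) / (1 + 0.052×15 + 0.13×7.7) = 0.9334/2.781 = 0.3356 kJ/s.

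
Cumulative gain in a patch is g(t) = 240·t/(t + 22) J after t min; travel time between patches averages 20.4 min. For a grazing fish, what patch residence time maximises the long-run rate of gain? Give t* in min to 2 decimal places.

21.18 min

By the marginal value theorem, leave when the instantaneous gain rate g'(t) equals the habitat-wide average g(t)/(T + t).
g'(t) = 240·22/(t + 22)². Setting 240·22/(t+22)² = 240t/[(t+22)(20.4+t)] gives 22(20.4+t) = t(t+22), so t² = 22×20.4 = 448.8.
t* = √448.8 = 21.18 min.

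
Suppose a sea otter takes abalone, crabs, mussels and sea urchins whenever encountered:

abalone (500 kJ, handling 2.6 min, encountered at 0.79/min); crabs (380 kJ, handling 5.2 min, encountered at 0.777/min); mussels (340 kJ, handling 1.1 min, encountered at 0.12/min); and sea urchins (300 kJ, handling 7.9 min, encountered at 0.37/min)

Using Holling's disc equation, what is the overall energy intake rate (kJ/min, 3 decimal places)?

R = (0.79×500 + 0.777×380 + 0.12×340 + 0.37×300) / (1 + 0.79×2.6 + 0.777×5.2 + 0.12×1.1 + 0.37×7.9) = 842.1/10.15 = 82.97 kJ/min.

82.966 kJ/min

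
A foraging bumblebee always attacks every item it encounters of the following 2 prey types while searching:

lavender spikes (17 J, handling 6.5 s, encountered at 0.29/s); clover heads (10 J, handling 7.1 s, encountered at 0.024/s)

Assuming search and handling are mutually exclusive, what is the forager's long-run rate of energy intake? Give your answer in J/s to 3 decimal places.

1.692 J/s

R = Σλ_iE_i / (1 + Σλ_ih_i)
Numerator: 0.29×17 + 0.024×10 = 5.17
Denominator: 1 + 0.29×6.5 + 0.024×7.1 = 3.055
R = 5.17/3.055 = 1.692 J/s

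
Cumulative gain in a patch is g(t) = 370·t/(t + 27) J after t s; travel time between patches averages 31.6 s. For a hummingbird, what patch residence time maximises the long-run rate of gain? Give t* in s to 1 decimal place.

By the marginal value theorem, leave when the instantaneous gain rate g'(t) equals the habitat-wide average g(t)/(T + t).
g'(t) = 370·27/(t + 27)². Setting 370·27/(t+27)² = 370t/[(t+27)(31.6+t)] gives 27(31.6+t) = t(t+27), so t² = 27×31.6 = 853.2.
t* = √853.2 = 29.21 s.

29.2 s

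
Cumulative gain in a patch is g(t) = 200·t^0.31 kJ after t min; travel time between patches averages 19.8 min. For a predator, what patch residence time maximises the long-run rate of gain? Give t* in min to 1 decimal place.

8.9 min

Maximise g(t)/(T+t): set derivative to zero → g'(t)(T+t) = g(t).
g'(t) = 0.31·200·t^-0.69. Setting 0.31·200·t^-0.69 = 200·t^0.31/(19.8+t) gives 0.31(19.8+t) = t, so 0.69·t = 0.31×19.8.
t* = 0.31×19.8/0.69 = 8.896 min.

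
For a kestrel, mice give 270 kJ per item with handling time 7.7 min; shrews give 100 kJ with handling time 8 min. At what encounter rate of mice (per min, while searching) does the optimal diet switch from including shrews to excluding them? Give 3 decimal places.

The zero-one rule: include shrews iff E₂/h₂ > λE₁/(1+λh₁). Equality gives the switch point.
λE₁h₂ = E₂ + λE₂h₁ ⇒ λ = E₂/(E₁h₂ − E₂h₁) = 100/(2160 − 770) = 0.07194 per min.

0.072 per min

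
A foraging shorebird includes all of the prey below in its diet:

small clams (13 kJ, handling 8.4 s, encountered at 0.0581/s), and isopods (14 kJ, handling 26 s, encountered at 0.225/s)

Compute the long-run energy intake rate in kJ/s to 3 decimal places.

0.532 kJ/s

Energy encountered per unit search time: 0.0581×13 + 0.225×14 = 3.905 kJ/s.
Handling time per unit search time: 0.0581×8.4 + 0.225×26 = 6.338.
Rate = 3.905/(1 + 6.338) = 0.5322 kJ/s.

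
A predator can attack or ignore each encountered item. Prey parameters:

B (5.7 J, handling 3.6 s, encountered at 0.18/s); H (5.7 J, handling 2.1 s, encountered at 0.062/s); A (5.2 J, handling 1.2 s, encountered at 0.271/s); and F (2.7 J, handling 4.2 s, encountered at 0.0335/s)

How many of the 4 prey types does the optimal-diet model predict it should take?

3

Profitabilities (E/h, J/s): A 4.33, H 2.71, B 1.58, F 0.643. Add prey in this order while the next type's profitability exceeds the intake rate on those already taken.
Rate on top 1: 1.063. H: 2.71 > 1.063 → include.
Rate on top 2: 1.211. B: 1.58 > 1.211 → include.
Rate on top 3: 1.326. F: 0.643 < 1.326 → exclude; stop.
Optimal diet: A, H, B — 3 of 4 types.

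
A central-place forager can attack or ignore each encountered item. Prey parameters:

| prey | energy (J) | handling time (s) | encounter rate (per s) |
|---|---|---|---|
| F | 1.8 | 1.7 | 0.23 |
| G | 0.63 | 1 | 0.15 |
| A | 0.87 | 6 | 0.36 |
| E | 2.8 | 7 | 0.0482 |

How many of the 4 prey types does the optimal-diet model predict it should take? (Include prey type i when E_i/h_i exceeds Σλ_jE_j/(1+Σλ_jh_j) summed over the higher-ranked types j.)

Rank by E/h (J/s): F 1.06, G 0.63, E 0.4, A 0.145. Include each in turn until the next type's E/h falls below the running intake rate.
Rate on top 1: 0.2976. G: 0.63 > 0.2976 → include.
Rate on top 2: 0.33. E: 0.4 > 0.33 → include.
Rate on top 3: 0.3426. A: 0.145 < 0.3426 → exclude; stop.
Optimal diet: F, G, E — 3 of 4 types.

3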